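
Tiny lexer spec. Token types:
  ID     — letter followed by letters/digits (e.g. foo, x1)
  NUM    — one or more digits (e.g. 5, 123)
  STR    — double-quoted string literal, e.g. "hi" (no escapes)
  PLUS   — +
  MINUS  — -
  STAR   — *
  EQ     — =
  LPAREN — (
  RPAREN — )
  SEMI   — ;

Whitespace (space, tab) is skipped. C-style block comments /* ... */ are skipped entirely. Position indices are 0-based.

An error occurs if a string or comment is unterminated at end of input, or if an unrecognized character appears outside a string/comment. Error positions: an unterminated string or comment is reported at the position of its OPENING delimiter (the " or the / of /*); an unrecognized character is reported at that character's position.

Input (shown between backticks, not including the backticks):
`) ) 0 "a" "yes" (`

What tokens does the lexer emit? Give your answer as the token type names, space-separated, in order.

Answer: RPAREN RPAREN NUM STR STR LPAREN

Derivation:
pos=0: emit RPAREN ')'
pos=2: emit RPAREN ')'
pos=4: emit NUM '0' (now at pos=5)
pos=6: enter STRING mode
pos=6: emit STR "a" (now at pos=9)
pos=10: enter STRING mode
pos=10: emit STR "yes" (now at pos=15)
pos=16: emit LPAREN '('
DONE. 6 tokens: [RPAREN, RPAREN, NUM, STR, STR, LPAREN]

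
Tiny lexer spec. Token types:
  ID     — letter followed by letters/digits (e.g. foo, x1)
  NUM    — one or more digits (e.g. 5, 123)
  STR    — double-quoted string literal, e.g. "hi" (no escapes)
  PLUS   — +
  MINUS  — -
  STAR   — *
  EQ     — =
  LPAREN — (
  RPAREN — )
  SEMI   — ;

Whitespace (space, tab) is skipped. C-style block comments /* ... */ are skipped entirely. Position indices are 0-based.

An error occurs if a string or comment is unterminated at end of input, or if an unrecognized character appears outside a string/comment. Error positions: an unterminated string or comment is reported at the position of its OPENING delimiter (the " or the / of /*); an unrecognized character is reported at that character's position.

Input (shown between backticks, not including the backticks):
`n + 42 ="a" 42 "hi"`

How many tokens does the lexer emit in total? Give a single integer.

pos=0: emit ID 'n' (now at pos=1)
pos=2: emit PLUS '+'
pos=4: emit NUM '42' (now at pos=6)
pos=7: emit EQ '='
pos=8: enter STRING mode
pos=8: emit STR "a" (now at pos=11)
pos=12: emit NUM '42' (now at pos=14)
pos=15: enter STRING mode
pos=15: emit STR "hi" (now at pos=19)
DONE. 7 tokens: [ID, PLUS, NUM, EQ, STR, NUM, STR]

Answer: 7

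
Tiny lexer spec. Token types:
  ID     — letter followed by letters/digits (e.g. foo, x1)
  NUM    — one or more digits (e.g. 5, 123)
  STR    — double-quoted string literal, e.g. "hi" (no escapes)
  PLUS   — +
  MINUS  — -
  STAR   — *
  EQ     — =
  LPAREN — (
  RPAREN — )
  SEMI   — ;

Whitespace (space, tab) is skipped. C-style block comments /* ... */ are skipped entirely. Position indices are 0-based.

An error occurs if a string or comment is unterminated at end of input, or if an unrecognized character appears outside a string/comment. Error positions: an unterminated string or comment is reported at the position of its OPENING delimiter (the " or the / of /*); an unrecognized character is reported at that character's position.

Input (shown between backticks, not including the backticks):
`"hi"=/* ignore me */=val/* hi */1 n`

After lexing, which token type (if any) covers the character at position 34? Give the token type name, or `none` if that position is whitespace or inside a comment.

Answer: ID

Derivation:
pos=0: enter STRING mode
pos=0: emit STR "hi" (now at pos=4)
pos=4: emit EQ '='
pos=5: enter COMMENT mode (saw '/*')
exit COMMENT mode (now at pos=20)
pos=20: emit EQ '='
pos=21: emit ID 'val' (now at pos=24)
pos=24: enter COMMENT mode (saw '/*')
exit COMMENT mode (now at pos=32)
pos=32: emit NUM '1' (now at pos=33)
pos=34: emit ID 'n' (now at pos=35)
DONE. 6 tokens: [STR, EQ, EQ, ID, NUM, ID]
Position 34: char is 'n' -> ID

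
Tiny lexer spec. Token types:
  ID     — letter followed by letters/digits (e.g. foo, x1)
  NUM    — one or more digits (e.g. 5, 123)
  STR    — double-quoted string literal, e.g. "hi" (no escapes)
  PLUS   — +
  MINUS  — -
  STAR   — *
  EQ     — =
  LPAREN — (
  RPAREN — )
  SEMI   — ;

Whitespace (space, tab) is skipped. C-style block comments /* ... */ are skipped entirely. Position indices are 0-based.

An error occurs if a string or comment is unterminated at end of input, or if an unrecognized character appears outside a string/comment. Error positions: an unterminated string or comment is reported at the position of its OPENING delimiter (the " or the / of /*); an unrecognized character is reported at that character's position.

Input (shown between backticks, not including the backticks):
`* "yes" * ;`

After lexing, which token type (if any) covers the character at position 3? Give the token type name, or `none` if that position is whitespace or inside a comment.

Answer: STR

Derivation:
pos=0: emit STAR '*'
pos=2: enter STRING mode
pos=2: emit STR "yes" (now at pos=7)
pos=8: emit STAR '*'
pos=10: emit SEMI ';'
DONE. 4 tokens: [STAR, STR, STAR, SEMI]
Position 3: char is 'y' -> STR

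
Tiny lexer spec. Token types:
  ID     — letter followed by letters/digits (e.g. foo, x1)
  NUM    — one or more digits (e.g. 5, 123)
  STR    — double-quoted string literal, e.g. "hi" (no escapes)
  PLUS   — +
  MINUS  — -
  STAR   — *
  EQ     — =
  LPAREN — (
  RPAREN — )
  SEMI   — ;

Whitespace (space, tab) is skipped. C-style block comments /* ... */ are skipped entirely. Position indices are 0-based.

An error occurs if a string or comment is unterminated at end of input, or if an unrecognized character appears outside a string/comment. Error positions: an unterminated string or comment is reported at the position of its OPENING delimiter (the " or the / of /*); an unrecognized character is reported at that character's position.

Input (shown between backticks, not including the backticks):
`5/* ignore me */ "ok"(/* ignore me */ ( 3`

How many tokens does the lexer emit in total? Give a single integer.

pos=0: emit NUM '5' (now at pos=1)
pos=1: enter COMMENT mode (saw '/*')
exit COMMENT mode (now at pos=16)
pos=17: enter STRING mode
pos=17: emit STR "ok" (now at pos=21)
pos=21: emit LPAREN '('
pos=22: enter COMMENT mode (saw '/*')
exit COMMENT mode (now at pos=37)
pos=38: emit LPAREN '('
pos=40: emit NUM '3' (now at pos=41)
DONE. 5 tokens: [NUM, STR, LPAREN, LPAREN, NUM]

Answer: 5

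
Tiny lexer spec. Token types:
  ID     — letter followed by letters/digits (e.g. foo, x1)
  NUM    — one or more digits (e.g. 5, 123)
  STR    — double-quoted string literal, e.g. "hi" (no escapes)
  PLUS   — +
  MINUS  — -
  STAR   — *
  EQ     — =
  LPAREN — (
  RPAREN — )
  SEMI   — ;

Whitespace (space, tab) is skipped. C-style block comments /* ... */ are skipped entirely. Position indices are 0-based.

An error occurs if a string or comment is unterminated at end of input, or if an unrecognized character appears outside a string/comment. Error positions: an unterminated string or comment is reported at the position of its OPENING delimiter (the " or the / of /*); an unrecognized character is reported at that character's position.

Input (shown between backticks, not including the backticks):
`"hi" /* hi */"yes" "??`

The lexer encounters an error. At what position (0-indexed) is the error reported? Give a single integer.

Answer: 19

Derivation:
pos=0: enter STRING mode
pos=0: emit STR "hi" (now at pos=4)
pos=5: enter COMMENT mode (saw '/*')
exit COMMENT mode (now at pos=13)
pos=13: enter STRING mode
pos=13: emit STR "yes" (now at pos=18)
pos=19: enter STRING mode
pos=19: ERROR — unterminated string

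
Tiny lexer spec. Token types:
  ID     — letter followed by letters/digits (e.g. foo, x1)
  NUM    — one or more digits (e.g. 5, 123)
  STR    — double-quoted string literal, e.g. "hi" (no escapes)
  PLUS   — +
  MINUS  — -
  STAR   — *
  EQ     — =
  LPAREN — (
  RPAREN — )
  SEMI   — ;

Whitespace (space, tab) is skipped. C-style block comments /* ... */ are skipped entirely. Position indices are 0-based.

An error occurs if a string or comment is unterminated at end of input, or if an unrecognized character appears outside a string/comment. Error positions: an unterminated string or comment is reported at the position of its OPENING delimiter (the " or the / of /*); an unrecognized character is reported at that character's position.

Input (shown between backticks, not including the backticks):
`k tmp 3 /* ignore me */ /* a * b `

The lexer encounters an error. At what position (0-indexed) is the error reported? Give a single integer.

Answer: 24

Derivation:
pos=0: emit ID 'k' (now at pos=1)
pos=2: emit ID 'tmp' (now at pos=5)
pos=6: emit NUM '3' (now at pos=7)
pos=8: enter COMMENT mode (saw '/*')
exit COMMENT mode (now at pos=23)
pos=24: enter COMMENT mode (saw '/*')
pos=24: ERROR — unterminated comment (reached EOF)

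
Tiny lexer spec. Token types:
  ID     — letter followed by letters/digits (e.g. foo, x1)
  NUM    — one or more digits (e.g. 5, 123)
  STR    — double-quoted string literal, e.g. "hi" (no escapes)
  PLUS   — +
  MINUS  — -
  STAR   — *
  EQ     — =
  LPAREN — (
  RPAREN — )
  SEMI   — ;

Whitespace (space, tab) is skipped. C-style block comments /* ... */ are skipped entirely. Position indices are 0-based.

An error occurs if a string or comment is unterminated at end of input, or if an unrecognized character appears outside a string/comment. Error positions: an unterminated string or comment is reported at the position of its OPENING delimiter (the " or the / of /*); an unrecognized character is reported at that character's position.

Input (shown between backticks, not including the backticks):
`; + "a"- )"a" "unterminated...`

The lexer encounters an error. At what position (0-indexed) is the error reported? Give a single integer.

pos=0: emit SEMI ';'
pos=2: emit PLUS '+'
pos=4: enter STRING mode
pos=4: emit STR "a" (now at pos=7)
pos=7: emit MINUS '-'
pos=9: emit RPAREN ')'
pos=10: enter STRING mode
pos=10: emit STR "a" (now at pos=13)
pos=14: enter STRING mode
pos=14: ERROR — unterminated string

Answer: 14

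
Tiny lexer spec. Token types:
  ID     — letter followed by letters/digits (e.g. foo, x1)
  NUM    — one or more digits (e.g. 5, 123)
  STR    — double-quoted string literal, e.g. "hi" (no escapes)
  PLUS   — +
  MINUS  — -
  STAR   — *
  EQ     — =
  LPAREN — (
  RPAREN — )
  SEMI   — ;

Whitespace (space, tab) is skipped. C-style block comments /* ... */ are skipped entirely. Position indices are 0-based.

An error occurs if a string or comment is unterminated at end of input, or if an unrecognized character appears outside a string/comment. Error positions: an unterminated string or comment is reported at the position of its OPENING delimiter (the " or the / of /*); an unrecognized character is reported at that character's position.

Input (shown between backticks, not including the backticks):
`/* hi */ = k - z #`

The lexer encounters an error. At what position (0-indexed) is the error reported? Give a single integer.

pos=0: enter COMMENT mode (saw '/*')
exit COMMENT mode (now at pos=8)
pos=9: emit EQ '='
pos=11: emit ID 'k' (now at pos=12)
pos=13: emit MINUS '-'
pos=15: emit ID 'z' (now at pos=16)
pos=17: ERROR — unrecognized char '#'

Answer: 17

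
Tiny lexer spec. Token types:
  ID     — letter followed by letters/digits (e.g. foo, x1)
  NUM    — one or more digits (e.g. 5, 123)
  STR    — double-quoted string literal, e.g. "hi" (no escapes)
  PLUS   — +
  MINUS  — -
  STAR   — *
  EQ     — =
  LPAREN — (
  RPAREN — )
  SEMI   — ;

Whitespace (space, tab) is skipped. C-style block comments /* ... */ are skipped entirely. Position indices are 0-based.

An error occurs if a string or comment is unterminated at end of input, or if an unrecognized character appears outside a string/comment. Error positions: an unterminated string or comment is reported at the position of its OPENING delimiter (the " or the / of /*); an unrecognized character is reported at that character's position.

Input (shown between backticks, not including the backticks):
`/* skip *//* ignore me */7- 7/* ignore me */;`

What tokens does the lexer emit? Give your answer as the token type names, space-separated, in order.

Answer: NUM MINUS NUM SEMI

Derivation:
pos=0: enter COMMENT mode (saw '/*')
exit COMMENT mode (now at pos=10)
pos=10: enter COMMENT mode (saw '/*')
exit COMMENT mode (now at pos=25)
pos=25: emit NUM '7' (now at pos=26)
pos=26: emit MINUS '-'
pos=28: emit NUM '7' (now at pos=29)
pos=29: enter COMMENT mode (saw '/*')
exit COMMENT mode (now at pos=44)
pos=44: emit SEMI ';'
DONE. 4 tokens: [NUM, MINUS, NUM, SEMI]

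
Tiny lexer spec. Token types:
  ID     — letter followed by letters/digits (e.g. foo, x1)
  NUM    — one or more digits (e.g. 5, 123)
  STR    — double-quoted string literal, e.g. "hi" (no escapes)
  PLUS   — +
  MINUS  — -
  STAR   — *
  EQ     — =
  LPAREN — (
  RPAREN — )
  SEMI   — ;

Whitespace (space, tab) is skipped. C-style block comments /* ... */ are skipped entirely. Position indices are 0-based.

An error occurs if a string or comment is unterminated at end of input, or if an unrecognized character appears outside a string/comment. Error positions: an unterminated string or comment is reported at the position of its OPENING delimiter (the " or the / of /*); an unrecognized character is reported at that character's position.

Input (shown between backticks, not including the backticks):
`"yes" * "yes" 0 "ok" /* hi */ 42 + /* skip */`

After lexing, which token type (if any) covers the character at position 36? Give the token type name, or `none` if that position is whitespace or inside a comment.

pos=0: enter STRING mode
pos=0: emit STR "yes" (now at pos=5)
pos=6: emit STAR '*'
pos=8: enter STRING mode
pos=8: emit STR "yes" (now at pos=13)
pos=14: emit NUM '0' (now at pos=15)
pos=16: enter STRING mode
pos=16: emit STR "ok" (now at pos=20)
pos=21: enter COMMENT mode (saw '/*')
exit COMMENT mode (now at pos=29)
pos=30: emit NUM '42' (now at pos=32)
pos=33: emit PLUS '+'
pos=35: enter COMMENT mode (saw '/*')
exit COMMENT mode (now at pos=45)
DONE. 7 tokens: [STR, STAR, STR, NUM, STR, NUM, PLUS]
Position 36: char is '*' -> none

Answer: none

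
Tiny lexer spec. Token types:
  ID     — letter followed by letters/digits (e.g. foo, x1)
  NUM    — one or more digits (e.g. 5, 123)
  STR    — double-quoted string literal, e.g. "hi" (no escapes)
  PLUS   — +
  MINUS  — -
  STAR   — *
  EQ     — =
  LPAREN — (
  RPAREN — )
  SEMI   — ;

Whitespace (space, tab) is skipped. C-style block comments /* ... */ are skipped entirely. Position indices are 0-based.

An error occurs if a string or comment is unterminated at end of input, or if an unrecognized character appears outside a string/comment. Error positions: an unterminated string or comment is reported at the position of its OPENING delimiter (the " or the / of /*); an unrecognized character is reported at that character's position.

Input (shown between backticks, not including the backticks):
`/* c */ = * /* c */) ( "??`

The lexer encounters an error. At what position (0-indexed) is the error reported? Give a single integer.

pos=0: enter COMMENT mode (saw '/*')
exit COMMENT mode (now at pos=7)
pos=8: emit EQ '='
pos=10: emit STAR '*'
pos=12: enter COMMENT mode (saw '/*')
exit COMMENT mode (now at pos=19)
pos=19: emit RPAREN ')'
pos=21: emit LPAREN '('
pos=23: enter STRING mode
pos=23: ERROR — unterminated string

Answer: 23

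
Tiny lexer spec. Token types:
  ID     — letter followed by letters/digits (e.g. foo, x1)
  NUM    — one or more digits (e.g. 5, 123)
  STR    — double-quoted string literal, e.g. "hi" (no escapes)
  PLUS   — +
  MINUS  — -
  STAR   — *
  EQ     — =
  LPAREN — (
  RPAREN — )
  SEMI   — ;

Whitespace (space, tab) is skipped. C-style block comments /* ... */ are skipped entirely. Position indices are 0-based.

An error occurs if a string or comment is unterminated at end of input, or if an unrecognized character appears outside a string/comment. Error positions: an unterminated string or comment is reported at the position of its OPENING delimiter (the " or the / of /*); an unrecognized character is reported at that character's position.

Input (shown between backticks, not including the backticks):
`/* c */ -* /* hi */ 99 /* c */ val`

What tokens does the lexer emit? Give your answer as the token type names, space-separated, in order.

pos=0: enter COMMENT mode (saw '/*')
exit COMMENT mode (now at pos=7)
pos=8: emit MINUS '-'
pos=9: emit STAR '*'
pos=11: enter COMMENT mode (saw '/*')
exit COMMENT mode (now at pos=19)
pos=20: emit NUM '99' (now at pos=22)
pos=23: enter COMMENT mode (saw '/*')
exit COMMENT mode (now at pos=30)
pos=31: emit ID 'val' (now at pos=34)
DONE. 4 tokens: [MINUS, STAR, NUM, ID]

Answer: MINUS STAR NUM ID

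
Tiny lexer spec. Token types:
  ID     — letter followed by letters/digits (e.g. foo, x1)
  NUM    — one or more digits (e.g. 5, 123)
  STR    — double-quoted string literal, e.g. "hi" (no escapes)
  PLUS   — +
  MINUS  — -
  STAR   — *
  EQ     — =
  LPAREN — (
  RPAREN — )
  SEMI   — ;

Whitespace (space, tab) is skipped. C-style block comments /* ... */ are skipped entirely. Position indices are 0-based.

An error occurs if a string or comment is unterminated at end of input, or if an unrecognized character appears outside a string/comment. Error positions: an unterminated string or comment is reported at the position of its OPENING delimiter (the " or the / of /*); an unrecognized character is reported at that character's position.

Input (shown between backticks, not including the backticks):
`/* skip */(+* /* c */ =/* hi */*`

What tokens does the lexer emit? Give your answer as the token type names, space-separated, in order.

pos=0: enter COMMENT mode (saw '/*')
exit COMMENT mode (now at pos=10)
pos=10: emit LPAREN '('
pos=11: emit PLUS '+'
pos=12: emit STAR '*'
pos=14: enter COMMENT mode (saw '/*')
exit COMMENT mode (now at pos=21)
pos=22: emit EQ '='
pos=23: enter COMMENT mode (saw '/*')
exit COMMENT mode (now at pos=31)
pos=31: emit STAR '*'
DONE. 5 tokens: [LPAREN, PLUS, STAR, EQ, STAR]

Answer: LPAREN PLUS STAR EQ STAR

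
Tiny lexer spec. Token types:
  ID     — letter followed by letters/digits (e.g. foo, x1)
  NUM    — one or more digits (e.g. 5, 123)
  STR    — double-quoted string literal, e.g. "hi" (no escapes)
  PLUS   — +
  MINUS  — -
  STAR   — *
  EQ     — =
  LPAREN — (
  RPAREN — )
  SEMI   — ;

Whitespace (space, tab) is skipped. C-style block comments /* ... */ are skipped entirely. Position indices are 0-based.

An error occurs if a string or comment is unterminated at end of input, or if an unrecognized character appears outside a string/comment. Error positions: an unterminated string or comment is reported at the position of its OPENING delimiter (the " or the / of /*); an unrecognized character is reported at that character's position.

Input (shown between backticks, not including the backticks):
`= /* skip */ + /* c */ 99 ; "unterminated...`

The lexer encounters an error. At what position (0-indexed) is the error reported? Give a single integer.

Answer: 28

Derivation:
pos=0: emit EQ '='
pos=2: enter COMMENT mode (saw '/*')
exit COMMENT mode (now at pos=12)
pos=13: emit PLUS '+'
pos=15: enter COMMENT mode (saw '/*')
exit COMMENT mode (now at pos=22)
pos=23: emit NUM '99' (now at pos=25)
pos=26: emit SEMI ';'
pos=28: enter STRING mode
pos=28: ERROR — unterminated string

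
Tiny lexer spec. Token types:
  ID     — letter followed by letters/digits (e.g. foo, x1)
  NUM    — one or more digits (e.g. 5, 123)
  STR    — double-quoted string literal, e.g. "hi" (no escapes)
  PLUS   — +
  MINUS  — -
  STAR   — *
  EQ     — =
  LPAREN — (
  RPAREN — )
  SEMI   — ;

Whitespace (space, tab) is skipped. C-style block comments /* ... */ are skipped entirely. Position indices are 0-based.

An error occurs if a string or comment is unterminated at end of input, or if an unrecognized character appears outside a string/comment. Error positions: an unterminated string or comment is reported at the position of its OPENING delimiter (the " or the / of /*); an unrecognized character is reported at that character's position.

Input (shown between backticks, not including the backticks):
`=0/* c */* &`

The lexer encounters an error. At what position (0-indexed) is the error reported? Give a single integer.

pos=0: emit EQ '='
pos=1: emit NUM '0' (now at pos=2)
pos=2: enter COMMENT mode (saw '/*')
exit COMMENT mode (now at pos=9)
pos=9: emit STAR '*'
pos=11: ERROR — unrecognized char '&'

Answer: 11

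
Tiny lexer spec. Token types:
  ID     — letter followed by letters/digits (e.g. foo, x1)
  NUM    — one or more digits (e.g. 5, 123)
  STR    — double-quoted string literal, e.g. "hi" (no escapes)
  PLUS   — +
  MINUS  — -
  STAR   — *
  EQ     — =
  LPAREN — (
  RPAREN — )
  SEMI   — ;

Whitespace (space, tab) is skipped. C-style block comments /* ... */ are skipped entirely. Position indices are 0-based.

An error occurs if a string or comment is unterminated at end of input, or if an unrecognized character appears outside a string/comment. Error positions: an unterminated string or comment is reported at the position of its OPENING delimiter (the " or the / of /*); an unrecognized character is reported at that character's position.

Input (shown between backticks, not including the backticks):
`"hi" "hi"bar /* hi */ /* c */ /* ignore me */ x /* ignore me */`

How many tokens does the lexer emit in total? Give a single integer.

pos=0: enter STRING mode
pos=0: emit STR "hi" (now at pos=4)
pos=5: enter STRING mode
pos=5: emit STR "hi" (now at pos=9)
pos=9: emit ID 'bar' (now at pos=12)
pos=13: enter COMMENT mode (saw '/*')
exit COMMENT mode (now at pos=21)
pos=22: enter COMMENT mode (saw '/*')
exit COMMENT mode (now at pos=29)
pos=30: enter COMMENT mode (saw '/*')
exit COMMENT mode (now at pos=45)
pos=46: emit ID 'x' (now at pos=47)
pos=48: enter COMMENT mode (saw '/*')
exit COMMENT mode (now at pos=63)
DONE. 4 tokens: [STR, STR, ID, ID]

Answer: 4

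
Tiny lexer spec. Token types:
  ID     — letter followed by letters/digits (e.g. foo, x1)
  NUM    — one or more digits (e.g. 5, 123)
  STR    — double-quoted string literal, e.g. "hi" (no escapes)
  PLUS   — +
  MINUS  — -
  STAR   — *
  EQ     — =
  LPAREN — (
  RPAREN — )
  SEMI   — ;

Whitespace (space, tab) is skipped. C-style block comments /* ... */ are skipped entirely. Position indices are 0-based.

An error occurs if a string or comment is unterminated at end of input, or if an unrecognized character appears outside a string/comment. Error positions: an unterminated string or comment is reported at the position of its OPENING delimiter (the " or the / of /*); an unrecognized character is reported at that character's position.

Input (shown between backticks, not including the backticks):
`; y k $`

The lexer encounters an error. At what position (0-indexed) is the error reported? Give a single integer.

Answer: 6

Derivation:
pos=0: emit SEMI ';'
pos=2: emit ID 'y' (now at pos=3)
pos=4: emit ID 'k' (now at pos=5)
pos=6: ERROR — unrecognized char '$'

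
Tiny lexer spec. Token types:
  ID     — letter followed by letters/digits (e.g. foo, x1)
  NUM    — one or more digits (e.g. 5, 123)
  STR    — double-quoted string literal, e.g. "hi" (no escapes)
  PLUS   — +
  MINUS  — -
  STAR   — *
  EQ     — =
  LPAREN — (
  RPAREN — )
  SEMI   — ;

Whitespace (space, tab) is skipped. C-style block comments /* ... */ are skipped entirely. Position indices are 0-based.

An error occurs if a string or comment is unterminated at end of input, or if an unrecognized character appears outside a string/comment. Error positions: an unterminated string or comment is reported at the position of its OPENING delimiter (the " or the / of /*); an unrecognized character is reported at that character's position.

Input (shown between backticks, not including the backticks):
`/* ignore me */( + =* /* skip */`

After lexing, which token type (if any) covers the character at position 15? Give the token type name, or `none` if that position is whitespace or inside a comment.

pos=0: enter COMMENT mode (saw '/*')
exit COMMENT mode (now at pos=15)
pos=15: emit LPAREN '('
pos=17: emit PLUS '+'
pos=19: emit EQ '='
pos=20: emit STAR '*'
pos=22: enter COMMENT mode (saw '/*')
exit COMMENT mode (now at pos=32)
DONE. 4 tokens: [LPAREN, PLUS, EQ, STAR]
Position 15: char is '(' -> LPAREN

Answer: LPAREN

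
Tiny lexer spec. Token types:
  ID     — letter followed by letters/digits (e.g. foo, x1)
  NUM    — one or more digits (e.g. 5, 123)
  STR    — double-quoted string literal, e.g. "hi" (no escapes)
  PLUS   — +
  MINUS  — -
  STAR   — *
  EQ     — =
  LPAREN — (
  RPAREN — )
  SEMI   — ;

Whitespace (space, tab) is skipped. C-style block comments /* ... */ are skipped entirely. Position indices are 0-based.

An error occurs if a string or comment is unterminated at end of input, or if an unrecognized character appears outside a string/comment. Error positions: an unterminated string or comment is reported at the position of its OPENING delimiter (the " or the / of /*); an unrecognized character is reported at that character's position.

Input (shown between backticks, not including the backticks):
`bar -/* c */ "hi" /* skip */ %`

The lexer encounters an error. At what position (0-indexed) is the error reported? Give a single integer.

Answer: 29

Derivation:
pos=0: emit ID 'bar' (now at pos=3)
pos=4: emit MINUS '-'
pos=5: enter COMMENT mode (saw '/*')
exit COMMENT mode (now at pos=12)
pos=13: enter STRING mode
pos=13: emit STR "hi" (now at pos=17)
pos=18: enter COMMENT mode (saw '/*')
exit COMMENT mode (now at pos=28)
pos=29: ERROR — unrecognized char '%'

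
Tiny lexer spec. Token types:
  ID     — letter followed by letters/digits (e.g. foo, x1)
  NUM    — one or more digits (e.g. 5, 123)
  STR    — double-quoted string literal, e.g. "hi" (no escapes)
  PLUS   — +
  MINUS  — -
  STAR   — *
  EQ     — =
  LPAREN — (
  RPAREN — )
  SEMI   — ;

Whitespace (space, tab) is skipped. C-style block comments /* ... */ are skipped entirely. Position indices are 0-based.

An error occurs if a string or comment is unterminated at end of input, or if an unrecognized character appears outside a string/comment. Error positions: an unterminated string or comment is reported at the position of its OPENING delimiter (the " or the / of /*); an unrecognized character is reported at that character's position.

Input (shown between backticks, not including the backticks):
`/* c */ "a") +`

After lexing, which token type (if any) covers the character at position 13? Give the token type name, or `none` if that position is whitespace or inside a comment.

Answer: PLUS

Derivation:
pos=0: enter COMMENT mode (saw '/*')
exit COMMENT mode (now at pos=7)
pos=8: enter STRING mode
pos=8: emit STR "a" (now at pos=11)
pos=11: emit RPAREN ')'
pos=13: emit PLUS '+'
DONE. 3 tokens: [STR, RPAREN, PLUS]
Position 13: char is '+' -> PLUS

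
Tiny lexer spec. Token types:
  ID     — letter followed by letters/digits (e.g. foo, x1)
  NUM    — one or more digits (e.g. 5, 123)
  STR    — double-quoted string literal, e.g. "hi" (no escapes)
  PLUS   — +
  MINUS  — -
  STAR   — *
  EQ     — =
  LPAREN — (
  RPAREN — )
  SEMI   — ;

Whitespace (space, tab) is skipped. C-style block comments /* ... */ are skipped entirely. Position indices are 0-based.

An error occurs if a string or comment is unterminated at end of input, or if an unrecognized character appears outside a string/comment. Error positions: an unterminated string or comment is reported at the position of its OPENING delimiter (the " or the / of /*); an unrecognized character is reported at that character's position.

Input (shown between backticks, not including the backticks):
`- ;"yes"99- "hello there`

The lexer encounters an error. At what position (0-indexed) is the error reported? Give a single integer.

Answer: 12

Derivation:
pos=0: emit MINUS '-'
pos=2: emit SEMI ';'
pos=3: enter STRING mode
pos=3: emit STR "yes" (now at pos=8)
pos=8: emit NUM '99' (now at pos=10)
pos=10: emit MINUS '-'
pos=12: enter STRING mode
pos=12: ERROR — unterminated string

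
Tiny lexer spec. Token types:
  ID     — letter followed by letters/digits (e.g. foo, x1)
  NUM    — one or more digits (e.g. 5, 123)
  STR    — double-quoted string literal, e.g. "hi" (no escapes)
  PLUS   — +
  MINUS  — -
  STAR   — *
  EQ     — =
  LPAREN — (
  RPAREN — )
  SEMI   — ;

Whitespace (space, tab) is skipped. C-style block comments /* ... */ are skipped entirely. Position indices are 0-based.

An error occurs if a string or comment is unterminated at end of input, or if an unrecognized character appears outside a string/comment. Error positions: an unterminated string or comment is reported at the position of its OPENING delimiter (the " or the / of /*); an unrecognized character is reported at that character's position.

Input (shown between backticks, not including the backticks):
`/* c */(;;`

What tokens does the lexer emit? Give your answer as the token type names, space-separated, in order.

Answer: LPAREN SEMI SEMI

Derivation:
pos=0: enter COMMENT mode (saw '/*')
exit COMMENT mode (now at pos=7)
pos=7: emit LPAREN '('
pos=8: emit SEMI ';'
pos=9: emit SEMI ';'
DONE. 3 tokens: [LPAREN, SEMI, SEMI]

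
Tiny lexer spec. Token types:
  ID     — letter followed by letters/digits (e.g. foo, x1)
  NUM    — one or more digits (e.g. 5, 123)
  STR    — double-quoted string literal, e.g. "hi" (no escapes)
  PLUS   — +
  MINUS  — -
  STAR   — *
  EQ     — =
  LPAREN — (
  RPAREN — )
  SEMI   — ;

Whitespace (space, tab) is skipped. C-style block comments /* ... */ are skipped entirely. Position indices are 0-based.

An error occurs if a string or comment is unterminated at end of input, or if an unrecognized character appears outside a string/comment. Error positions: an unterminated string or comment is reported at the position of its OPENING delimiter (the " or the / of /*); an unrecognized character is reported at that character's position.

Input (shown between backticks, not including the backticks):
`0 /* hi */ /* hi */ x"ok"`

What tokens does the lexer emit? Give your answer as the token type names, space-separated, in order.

pos=0: emit NUM '0' (now at pos=1)
pos=2: enter COMMENT mode (saw '/*')
exit COMMENT mode (now at pos=10)
pos=11: enter COMMENT mode (saw '/*')
exit COMMENT mode (now at pos=19)
pos=20: emit ID 'x' (now at pos=21)
pos=21: enter STRING mode
pos=21: emit STR "ok" (now at pos=25)
DONE. 3 tokens: [NUM, ID, STR]

Answer: NUM ID STR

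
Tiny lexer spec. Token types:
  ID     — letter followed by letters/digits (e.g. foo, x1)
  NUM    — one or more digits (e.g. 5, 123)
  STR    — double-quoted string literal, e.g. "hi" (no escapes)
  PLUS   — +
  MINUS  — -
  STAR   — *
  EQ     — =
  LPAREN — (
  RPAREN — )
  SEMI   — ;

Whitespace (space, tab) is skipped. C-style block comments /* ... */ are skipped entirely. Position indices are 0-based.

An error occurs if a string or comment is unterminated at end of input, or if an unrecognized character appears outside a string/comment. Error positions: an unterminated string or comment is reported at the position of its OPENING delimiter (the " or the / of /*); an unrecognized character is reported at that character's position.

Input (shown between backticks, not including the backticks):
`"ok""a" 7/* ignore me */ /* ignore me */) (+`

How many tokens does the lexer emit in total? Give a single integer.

Answer: 6

Derivation:
pos=0: enter STRING mode
pos=0: emit STR "ok" (now at pos=4)
pos=4: enter STRING mode
pos=4: emit STR "a" (now at pos=7)
pos=8: emit NUM '7' (now at pos=9)
pos=9: enter COMMENT mode (saw '/*')
exit COMMENT mode (now at pos=24)
pos=25: enter COMMENT mode (saw '/*')
exit COMMENT mode (now at pos=40)
pos=40: emit RPAREN ')'
pos=42: emit LPAREN '('
pos=43: emit PLUS '+'
DONE. 6 tokens: [STR, STR, NUM, RPAREN, LPAREN, PLUS]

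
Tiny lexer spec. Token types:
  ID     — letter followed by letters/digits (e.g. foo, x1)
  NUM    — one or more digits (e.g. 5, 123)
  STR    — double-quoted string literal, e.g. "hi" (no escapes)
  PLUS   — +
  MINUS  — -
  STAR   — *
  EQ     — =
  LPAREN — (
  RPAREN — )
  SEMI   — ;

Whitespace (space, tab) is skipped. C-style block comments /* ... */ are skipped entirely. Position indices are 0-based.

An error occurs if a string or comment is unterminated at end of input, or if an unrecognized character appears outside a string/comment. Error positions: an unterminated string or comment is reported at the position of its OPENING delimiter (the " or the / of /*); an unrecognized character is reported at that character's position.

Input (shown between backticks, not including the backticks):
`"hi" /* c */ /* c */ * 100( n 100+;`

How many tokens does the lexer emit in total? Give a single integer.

Answer: 8

Derivation:
pos=0: enter STRING mode
pos=0: emit STR "hi" (now at pos=4)
pos=5: enter COMMENT mode (saw '/*')
exit COMMENT mode (now at pos=12)
pos=13: enter COMMENT mode (saw '/*')
exit COMMENT mode (now at pos=20)
pos=21: emit STAR '*'
pos=23: emit NUM '100' (now at pos=26)
pos=26: emit LPAREN '('
pos=28: emit ID 'n' (now at pos=29)
pos=30: emit NUM '100' (now at pos=33)
pos=33: emit PLUS '+'
pos=34: emit SEMI ';'
DONE. 8 tokens: [STR, STAR, NUM, LPAREN, ID, NUM, PLUS, SEMI]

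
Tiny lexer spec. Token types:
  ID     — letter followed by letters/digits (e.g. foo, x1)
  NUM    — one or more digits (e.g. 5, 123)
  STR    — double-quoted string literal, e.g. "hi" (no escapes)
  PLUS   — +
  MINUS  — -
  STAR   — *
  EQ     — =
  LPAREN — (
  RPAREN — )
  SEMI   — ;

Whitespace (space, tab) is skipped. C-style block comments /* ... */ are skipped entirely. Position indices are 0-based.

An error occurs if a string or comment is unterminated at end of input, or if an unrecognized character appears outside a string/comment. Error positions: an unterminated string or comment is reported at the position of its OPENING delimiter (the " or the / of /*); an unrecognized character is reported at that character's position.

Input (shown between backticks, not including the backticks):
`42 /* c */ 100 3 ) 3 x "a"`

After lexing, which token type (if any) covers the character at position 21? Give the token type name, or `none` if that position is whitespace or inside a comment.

Answer: ID

Derivation:
pos=0: emit NUM '42' (now at pos=2)
pos=3: enter COMMENT mode (saw '/*')
exit COMMENT mode (now at pos=10)
pos=11: emit NUM '100' (now at pos=14)
pos=15: emit NUM '3' (now at pos=16)
pos=17: emit RPAREN ')'
pos=19: emit NUM '3' (now at pos=20)
pos=21: emit ID 'x' (now at pos=22)
pos=23: enter STRING mode
pos=23: emit STR "a" (now at pos=26)
DONE. 7 tokens: [NUM, NUM, NUM, RPAREN, NUM, ID, STR]
Position 21: char is 'x' -> ID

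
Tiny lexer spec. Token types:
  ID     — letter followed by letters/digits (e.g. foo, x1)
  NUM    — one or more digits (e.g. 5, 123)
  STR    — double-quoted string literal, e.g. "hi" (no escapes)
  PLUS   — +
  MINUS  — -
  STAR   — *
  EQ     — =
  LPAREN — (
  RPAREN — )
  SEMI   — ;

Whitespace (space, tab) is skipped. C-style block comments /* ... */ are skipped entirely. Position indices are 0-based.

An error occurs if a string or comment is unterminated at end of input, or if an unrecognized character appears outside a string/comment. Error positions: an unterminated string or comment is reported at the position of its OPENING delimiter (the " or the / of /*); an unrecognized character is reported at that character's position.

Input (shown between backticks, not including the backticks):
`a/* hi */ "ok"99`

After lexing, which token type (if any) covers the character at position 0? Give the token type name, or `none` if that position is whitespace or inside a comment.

pos=0: emit ID 'a' (now at pos=1)
pos=1: enter COMMENT mode (saw '/*')
exit COMMENT mode (now at pos=9)
pos=10: enter STRING mode
pos=10: emit STR "ok" (now at pos=14)
pos=14: emit NUM '99' (now at pos=16)
DONE. 3 tokens: [ID, STR, NUM]
Position 0: char is 'a' -> ID

Answer: ID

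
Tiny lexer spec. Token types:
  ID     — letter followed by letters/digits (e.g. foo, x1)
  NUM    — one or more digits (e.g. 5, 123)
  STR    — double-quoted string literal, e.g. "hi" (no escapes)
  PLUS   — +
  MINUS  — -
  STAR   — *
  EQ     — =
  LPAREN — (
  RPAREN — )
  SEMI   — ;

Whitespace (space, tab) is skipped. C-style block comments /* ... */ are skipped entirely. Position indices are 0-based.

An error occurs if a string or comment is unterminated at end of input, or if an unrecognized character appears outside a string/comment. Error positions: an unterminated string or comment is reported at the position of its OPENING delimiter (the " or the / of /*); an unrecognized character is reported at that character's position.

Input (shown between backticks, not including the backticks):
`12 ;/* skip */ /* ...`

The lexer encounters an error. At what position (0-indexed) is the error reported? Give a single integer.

Answer: 15

Derivation:
pos=0: emit NUM '12' (now at pos=2)
pos=3: emit SEMI ';'
pos=4: enter COMMENT mode (saw '/*')
exit COMMENT mode (now at pos=14)
pos=15: enter COMMENT mode (saw '/*')
pos=15: ERROR — unterminated comment (reached EOF)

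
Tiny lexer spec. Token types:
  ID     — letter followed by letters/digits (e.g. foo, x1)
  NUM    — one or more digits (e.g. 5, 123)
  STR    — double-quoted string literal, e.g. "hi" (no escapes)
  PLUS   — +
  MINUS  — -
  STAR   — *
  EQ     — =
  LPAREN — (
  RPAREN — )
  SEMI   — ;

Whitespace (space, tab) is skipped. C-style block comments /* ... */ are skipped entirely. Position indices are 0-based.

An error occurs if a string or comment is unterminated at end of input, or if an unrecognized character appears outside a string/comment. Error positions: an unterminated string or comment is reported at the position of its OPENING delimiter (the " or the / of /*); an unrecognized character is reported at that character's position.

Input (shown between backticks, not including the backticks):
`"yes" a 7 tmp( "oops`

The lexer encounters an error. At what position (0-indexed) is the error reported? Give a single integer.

pos=0: enter STRING mode
pos=0: emit STR "yes" (now at pos=5)
pos=6: emit ID 'a' (now at pos=7)
pos=8: emit NUM '7' (now at pos=9)
pos=10: emit ID 'tmp' (now at pos=13)
pos=13: emit LPAREN '('
pos=15: enter STRING mode
pos=15: ERROR — unterminated string

Answer: 15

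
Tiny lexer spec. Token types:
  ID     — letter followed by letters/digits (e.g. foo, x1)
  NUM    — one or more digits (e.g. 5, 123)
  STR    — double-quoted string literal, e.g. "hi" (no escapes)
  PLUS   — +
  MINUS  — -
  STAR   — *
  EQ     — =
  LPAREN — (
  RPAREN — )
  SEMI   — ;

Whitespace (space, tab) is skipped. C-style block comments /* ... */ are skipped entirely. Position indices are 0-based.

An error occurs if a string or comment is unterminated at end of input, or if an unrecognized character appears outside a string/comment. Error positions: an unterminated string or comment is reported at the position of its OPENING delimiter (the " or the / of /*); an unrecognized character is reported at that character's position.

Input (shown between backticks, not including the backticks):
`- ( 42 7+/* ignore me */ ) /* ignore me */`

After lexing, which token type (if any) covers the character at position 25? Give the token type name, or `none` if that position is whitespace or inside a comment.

pos=0: emit MINUS '-'
pos=2: emit LPAREN '('
pos=4: emit NUM '42' (now at pos=6)
pos=7: emit NUM '7' (now at pos=8)
pos=8: emit PLUS '+'
pos=9: enter COMMENT mode (saw '/*')
exit COMMENT mode (now at pos=24)
pos=25: emit RPAREN ')'
pos=27: enter COMMENT mode (saw '/*')
exit COMMENT mode (now at pos=42)
DONE. 6 tokens: [MINUS, LPAREN, NUM, NUM, PLUS, RPAREN]
Position 25: char is ')' -> RPAREN

Answer: RPAREN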